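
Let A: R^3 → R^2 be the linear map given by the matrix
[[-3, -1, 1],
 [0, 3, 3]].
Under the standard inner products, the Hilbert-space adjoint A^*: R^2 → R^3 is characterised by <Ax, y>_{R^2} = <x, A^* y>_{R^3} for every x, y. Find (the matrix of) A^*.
A^* = A^T =
[[-3, 0],
 [-1, 3],
 [1, 3]]

For real matrices with standard dot products, the defining identity <Ax, y> = <x, A^* y> gives (Ax)^T y = x^T (A^*) y, i.e. x^T A^T y = x^T (A^*) y. Since this holds for all x, y, we must have A^* = A^T. Therefore
A^* =
[[-3, 0],
 [-1, 3],
 [1, 3]].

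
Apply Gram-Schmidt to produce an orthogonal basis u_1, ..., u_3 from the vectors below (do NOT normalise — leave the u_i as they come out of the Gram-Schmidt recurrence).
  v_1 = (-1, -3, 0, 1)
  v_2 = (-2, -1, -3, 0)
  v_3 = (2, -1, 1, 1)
Orthogonal basis:
  u_1 = (-1, -3, 0, 1)
  u_2 = (-17/11, 4/11, -3, -5/11)
  u_3 = (164/129, -31/129, -33/43, 71/129)

Apply the Gram-Schmidt recurrence
  u_1 = v_1
  u_i = v_i − Σ_{j<i} ((v_i · u_j) / (u_j · u_j)) · u_j.

Step by step this gives:
  u_1 = (-1, -3, 0, 1)
  u_2 = (-17/11, 4/11, -3, -5/11)
  u_3 = (164/129, -31/129, -33/43, 71/129)

Orthogonality check:
  u_2 · u_1 = 0 (should be 0)
  u_3 · u_1 = 0 (should be 0)
  u_3 · u_2 = 0 (should be 0)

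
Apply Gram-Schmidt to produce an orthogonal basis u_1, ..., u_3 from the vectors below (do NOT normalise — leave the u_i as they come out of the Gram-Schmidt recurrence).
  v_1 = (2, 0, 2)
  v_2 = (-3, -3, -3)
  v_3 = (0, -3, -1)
Orthogonal basis:
  u_1 = (2, 0, 2)
  u_2 = (0, -3, 0)
  u_3 = (1/2, 0, -1/2)

Apply the Gram-Schmidt recurrence
  u_1 = v_1
  u_i = v_i − Σ_{j<i} ((v_i · u_j) / (u_j · u_j)) · u_j.

Step by step this gives:
  u_1 = (2, 0, 2)
  u_2 = (0, -3, 0)
  u_3 = (1/2, 0, -1/2)

Orthogonality check:
  u_2 · u_1 = 0 (should be 0)
  u_3 · u_1 = 0 (should be 0)
  u_3 · u_2 = 0 (should be 0)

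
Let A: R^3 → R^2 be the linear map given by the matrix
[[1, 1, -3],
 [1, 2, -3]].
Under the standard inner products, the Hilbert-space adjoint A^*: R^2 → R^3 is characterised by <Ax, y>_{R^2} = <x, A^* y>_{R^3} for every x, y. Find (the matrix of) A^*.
A^* = A^T =
[[1, 1],
 [1, 2],
 [-3, -3]]

For real matrices with standard dot products, the defining identity <Ax, y> = <x, A^* y> gives (Ax)^T y = x^T (A^*) y, i.e. x^T A^T y = x^T (A^*) y. Since this holds for all x, y, we must have A^* = A^T. Therefore
A^* =
[[1, 1],
 [1, 2],
 [-3, -3]].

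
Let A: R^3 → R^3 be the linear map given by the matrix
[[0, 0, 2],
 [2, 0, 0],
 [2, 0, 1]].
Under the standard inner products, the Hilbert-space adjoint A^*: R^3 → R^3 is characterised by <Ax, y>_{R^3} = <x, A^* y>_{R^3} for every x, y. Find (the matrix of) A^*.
A^* = A^T =
[[0, 2, 2],
 [0, 0, 0],
 [2, 0, 1]]

For real matrices with standard dot products, the defining identity <Ax, y> = <x, A^* y> gives (Ax)^T y = x^T (A^*) y, i.e. x^T A^T y = x^T (A^*) y. Since this holds for all x, y, we must have A^* = A^T. Therefore
A^* =
[[0, 2, 2],
 [0, 0, 0],
 [2, 0, 1]].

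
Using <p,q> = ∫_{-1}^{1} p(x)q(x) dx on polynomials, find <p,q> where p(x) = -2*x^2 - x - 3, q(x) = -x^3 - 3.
<p,q> = 112/5

Expand the product: p(x)·q(x) = 2*x^5 + x^4 + 3*x^3 + 6*x^2 + 3*x + 9.
∫_{-1}^{1} of each monomial x^k gives [2/(k+1) if k even, 0 if k odd]. Integrating term-by-term (or equivalently evaluating the antiderivative F(x) = x^6/3 + x^5/5 + 3*x^4/4 + 2*x^3 + 3*x^2/2 + 9*x at the endpoints):
  F(1) − F(−1) = 827/60 − (-517/60) = 112/5.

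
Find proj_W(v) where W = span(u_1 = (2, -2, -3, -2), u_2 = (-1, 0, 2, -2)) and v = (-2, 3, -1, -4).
proj_W(v) = (-90/173, -82/173, 221/173, -426/173)

Set up U = [u_1 | ... | u_2] ∈ R^(4×2). The projector onto W = col(U) is P = U (U^T U)^(-1) U^T.
Compute U^T U =
  [21, -4]
  [-4, 9],
and U^T v = (1, 8).
Solve U^T U · c = U^T v for the coefficients: c = (41/173, 172/173). The projection is proj_W(v) = U c.
Check: (v - proj_W(v)) · u_1 = 0  (should be 0).
Check: (v - proj_W(v)) · u_2 = 0  (should be 0).
Result: proj_W(v) = (-90/173, -82/173, 221/173, -426/173).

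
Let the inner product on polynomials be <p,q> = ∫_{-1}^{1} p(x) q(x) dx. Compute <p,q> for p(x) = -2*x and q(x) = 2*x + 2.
<p,q> = -8/3

Expand the product: p(x)·q(x) = -4*x^2 - 4*x.
∫_{-1}^{1} of each monomial x^k gives [2/(k+1) if k even, 0 if k odd]. Integrating term-by-term (or equivalently evaluating the antiderivative F(x) = -4*x^3/3 - 2*x^2 at the endpoints):
  F(1) − F(−1) = -10/3 − (-2/3) = -8/3.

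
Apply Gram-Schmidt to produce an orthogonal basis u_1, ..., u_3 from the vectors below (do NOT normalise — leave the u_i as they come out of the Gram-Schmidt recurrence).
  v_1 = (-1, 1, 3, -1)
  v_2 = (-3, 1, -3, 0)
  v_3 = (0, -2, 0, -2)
Orthogonal basis:
  u_1 = (-1, 1, 3, -1)
  u_2 = (-41/12, 17/12, -7/4, -5/12)
  u_3 = (-82/203, -372/203, -6/29, -416/203)

Apply the Gram-Schmidt recurrence
  u_1 = v_1
  u_i = v_i − Σ_{j<i} ((v_i · u_j) / (u_j · u_j)) · u_j.

Step by step this gives:
  u_1 = (-1, 1, 3, -1)
  u_2 = (-41/12, 17/12, -7/4, -5/12)
  u_3 = (-82/203, -372/203, -6/29, -416/203)

Orthogonality check:
  u_2 · u_1 = 0 (should be 0)
  u_3 · u_1 = 0 (should be 0)
  u_3 · u_2 = 0 (should be 0)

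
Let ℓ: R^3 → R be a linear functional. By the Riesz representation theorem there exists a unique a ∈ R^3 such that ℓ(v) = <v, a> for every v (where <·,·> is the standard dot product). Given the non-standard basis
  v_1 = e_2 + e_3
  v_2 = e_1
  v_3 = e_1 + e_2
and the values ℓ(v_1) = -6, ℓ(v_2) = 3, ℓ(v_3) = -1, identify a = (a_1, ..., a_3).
a = (3, -4, -2)

Write a = (a_1, ..., a_3) in the standard basis. For each basis vector v_i, ℓ(v_i) = <v_i, a> is a linear equation in the a_j's. Collect the n equations into a matrix system V a = ℓ, where row i of V is v_i (expressed in the standard basis). Since V is invertible (lower-triangular with 1s on the diagonal, up to permutation), solve by back-substitution:
  V =
[[0, 1, 1],
 [1, 0, 0],
 [1, 1, 0]]
  V a = (-6, 3, -1)
Solving gives a = (3, -4, -2).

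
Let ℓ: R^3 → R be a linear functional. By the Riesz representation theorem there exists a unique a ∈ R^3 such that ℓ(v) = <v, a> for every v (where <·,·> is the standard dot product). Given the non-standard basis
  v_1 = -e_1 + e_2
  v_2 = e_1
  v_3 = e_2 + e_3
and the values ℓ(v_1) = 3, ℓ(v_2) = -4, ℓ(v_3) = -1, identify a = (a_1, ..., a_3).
a = (-4, -1, 0)

Write a = (a_1, ..., a_3) in the standard basis. For each basis vector v_i, ℓ(v_i) = <v_i, a> is a linear equation in the a_j's. Collect the n equations into a matrix system V a = ℓ, where row i of V is v_i (expressed in the standard basis). Since V is invertible (lower-triangular with 1s on the diagonal, up to permutation), solve by back-substitution:
  V =
[[-1, 1, 0],
 [1, 0, 0],
 [0, 1, 1]]
  V a = (3, -4, -1)
Solving gives a = (-4, -1, 0).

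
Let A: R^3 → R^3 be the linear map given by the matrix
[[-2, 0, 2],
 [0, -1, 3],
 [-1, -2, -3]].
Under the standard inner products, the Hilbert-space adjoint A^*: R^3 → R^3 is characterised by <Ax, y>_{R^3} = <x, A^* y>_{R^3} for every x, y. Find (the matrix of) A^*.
A^* = A^T =
[[-2, 0, -1],
 [0, -1, -2],
 [2, 3, -3]]

For real matrices with standard dot products, the defining identity <Ax, y> = <x, A^* y> gives (Ax)^T y = x^T (A^*) y, i.e. x^T A^T y = x^T (A^*) y. Since this holds for all x, y, we must have A^* = A^T. Therefore
A^* =
[[-2, 0, -1],
 [0, -1, -2],
 [2, 3, -3]].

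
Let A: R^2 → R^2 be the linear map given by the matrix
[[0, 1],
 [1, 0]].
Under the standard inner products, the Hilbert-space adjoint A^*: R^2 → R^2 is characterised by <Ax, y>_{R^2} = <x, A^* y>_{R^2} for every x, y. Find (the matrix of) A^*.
A^* = A^T =
[[0, 1],
 [1, 0]]

For real matrices with standard dot products, the defining identity <Ax, y> = <x, A^* y> gives (Ax)^T y = x^T (A^*) y, i.e. x^T A^T y = x^T (A^*) y. Since this holds for all x, y, we must have A^* = A^T. Therefore
A^* =
[[0, 1],
 [1, 0]].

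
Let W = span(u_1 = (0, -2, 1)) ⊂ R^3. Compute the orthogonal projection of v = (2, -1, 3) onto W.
proj_W(v) = (0, -2, 1)

Set up U = [u_1 | ... | u_1] ∈ R^(3×1). The projector onto W = col(U) is P = U (U^T U)^(-1) U^T.
Compute U^T U =
  [5],
and U^T v = (5).
Solve U^T U · c = U^T v for the coefficients: c = (1). The projection is proj_W(v) = U c.
Check: (v - proj_W(v)) · u_1 = 0  (should be 0).
Result: proj_W(v) = (0, -2, 1).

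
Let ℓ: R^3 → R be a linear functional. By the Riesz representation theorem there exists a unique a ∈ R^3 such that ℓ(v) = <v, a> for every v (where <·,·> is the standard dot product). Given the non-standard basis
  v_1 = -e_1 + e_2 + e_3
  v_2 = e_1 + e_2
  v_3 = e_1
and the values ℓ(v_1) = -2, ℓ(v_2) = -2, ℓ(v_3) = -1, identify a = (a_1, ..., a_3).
a = (-1, -1, -2)

Write a = (a_1, ..., a_3) in the standard basis. For each basis vector v_i, ℓ(v_i) = <v_i, a> is a linear equation in the a_j's. Collect the n equations into a matrix system V a = ℓ, where row i of V is v_i (expressed in the standard basis). Since V is invertible (lower-triangular with 1s on the diagonal, up to permutation), solve by back-substitution:
  V =
[[-1, 1, 1],
 [1, 1, 0],
 [1, 0, 0]]
  V a = (-2, -2, -1)
Solving gives a = (-1, -1, -2).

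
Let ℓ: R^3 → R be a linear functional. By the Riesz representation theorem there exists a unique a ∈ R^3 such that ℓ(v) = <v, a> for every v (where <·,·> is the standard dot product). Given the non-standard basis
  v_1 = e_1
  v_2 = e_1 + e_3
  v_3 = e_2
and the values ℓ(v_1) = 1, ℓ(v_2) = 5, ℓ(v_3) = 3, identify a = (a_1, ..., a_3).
a = (1, 3, 4)

Write a = (a_1, ..., a_3) in the standard basis. For each basis vector v_i, ℓ(v_i) = <v_i, a> is a linear equation in the a_j's. Collect the n equations into a matrix system V a = ℓ, where row i of V is v_i (expressed in the standard basis). Since V is invertible (lower-triangular with 1s on the diagonal, up to permutation), solve by back-substitution:
  V =
[[1, 0, 0],
 [1, 0, 1],
 [0, 1, 0]]
  V a = (1, 5, 3)
Solving gives a = (1, 3, 4).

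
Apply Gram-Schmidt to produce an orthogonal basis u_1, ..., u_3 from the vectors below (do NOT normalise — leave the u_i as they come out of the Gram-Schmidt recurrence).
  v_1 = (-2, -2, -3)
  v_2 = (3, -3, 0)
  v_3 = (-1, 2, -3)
Orthogonal basis:
  u_1 = (-2, -2, -3)
  u_2 = (3, -3, 0)
  u_3 = (45/34, 45/34, -30/17)

Apply the Gram-Schmidt recurrence
  u_1 = v_1
  u_i = v_i − Σ_{j<i} ((v_i · u_j) / (u_j · u_j)) · u_j.

Step by step this gives:
  u_1 = (-2, -2, -3)
  u_2 = (3, -3, 0)
  u_3 = (45/34, 45/34, -30/17)

Orthogonality check:
  u_2 · u_1 = 0 (should be 0)
  u_3 · u_1 = 0 (should be 0)
  u_3 · u_2 = 0 (should be 0)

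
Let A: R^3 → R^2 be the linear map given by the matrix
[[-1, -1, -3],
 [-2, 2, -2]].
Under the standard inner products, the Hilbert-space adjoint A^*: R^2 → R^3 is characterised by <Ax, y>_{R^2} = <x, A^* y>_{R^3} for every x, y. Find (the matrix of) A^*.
A^* = A^T =
[[-1, -2],
 [-1, 2],
 [-3, -2]]

For real matrices with standard dot products, the defining identity <Ax, y> = <x, A^* y> gives (Ax)^T y = x^T (A^*) y, i.e. x^T A^T y = x^T (A^*) y. Since this holds for all x, y, we must have A^* = A^T. Therefore
A^* =
[[-1, -2],
 [-1, 2],
 [-3, -2]].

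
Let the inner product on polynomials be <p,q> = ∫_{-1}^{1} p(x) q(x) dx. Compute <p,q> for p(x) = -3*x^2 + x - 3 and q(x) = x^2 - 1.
<p,q> = 24/5

Expand the product: p(x)·q(x) = -3*x^4 + x^3 - x + 3.
∫_{-1}^{1} of each monomial x^k gives [2/(k+1) if k even, 0 if k odd]. Integrating term-by-term (or equivalently evaluating the antiderivative F(x) = -3*x^5/5 + x^4/4 - x^2/2 + 3*x at the endpoints):
  F(1) − F(−1) = 43/20 − (-53/20) = 24/5.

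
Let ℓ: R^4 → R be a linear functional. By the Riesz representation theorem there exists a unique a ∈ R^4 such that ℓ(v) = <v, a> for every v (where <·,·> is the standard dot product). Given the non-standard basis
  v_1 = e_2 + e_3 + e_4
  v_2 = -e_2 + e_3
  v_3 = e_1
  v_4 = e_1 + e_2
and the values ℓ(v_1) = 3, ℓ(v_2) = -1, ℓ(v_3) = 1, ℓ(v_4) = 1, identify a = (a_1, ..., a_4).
a = (1, 0, -1, 4)

Write a = (a_1, ..., a_4) in the standard basis. For each basis vector v_i, ℓ(v_i) = <v_i, a> is a linear equation in the a_j's. Collect the n equations into a matrix system V a = ℓ, where row i of V is v_i (expressed in the standard basis). Since V is invertible (lower-triangular with 1s on the diagonal, up to permutation), solve by back-substitution:
  V =
[[0, 1, 1, 1],
 [0, -1, 1, 0],
 [1, 0, 0, 0],
 [1, 1, 0, 0]]
  V a = (3, -1, 1, 1)
Solving gives a = (1, 0, -1, 4).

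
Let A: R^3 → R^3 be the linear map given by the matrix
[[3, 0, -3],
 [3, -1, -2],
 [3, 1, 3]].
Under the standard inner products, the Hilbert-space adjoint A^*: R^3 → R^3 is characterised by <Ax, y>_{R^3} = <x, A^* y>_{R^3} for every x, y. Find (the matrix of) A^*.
A^* = A^T =
[[3, 3, 3],
 [0, -1, 1],
 [-3, -2, 3]]

For real matrices with standard dot products, the defining identity <Ax, y> = <x, A^* y> gives (Ax)^T y = x^T (A^*) y, i.e. x^T A^T y = x^T (A^*) y. Since this holds for all x, y, we must have A^* = A^T. Therefore
A^* =
[[3, 3, 3],
 [0, -1, 1],
 [-3, -2, 3]].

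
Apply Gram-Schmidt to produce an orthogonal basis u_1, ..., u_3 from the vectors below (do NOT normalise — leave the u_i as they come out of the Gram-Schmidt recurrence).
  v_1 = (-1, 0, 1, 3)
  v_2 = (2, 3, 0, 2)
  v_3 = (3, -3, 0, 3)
Orthogonal basis:
  u_1 = (-1, 0, 1, 3)
  u_2 = (26/11, 3, -4/11, 10/11)
  u_3 = (65/19, -60/19, -10/19, 25/19)

Apply the Gram-Schmidt recurrence
  u_1 = v_1
  u_i = v_i − Σ_{j<i} ((v_i · u_j) / (u_j · u_j)) · u_j.

Step by step this gives:
  u_1 = (-1, 0, 1, 3)
  u_2 = (26/11, 3, -4/11, 10/11)
  u_3 = (65/19, -60/19, -10/19, 25/19)

Orthogonality check:
  u_2 · u_1 = 0 (should be 0)
  u_3 · u_1 = 0 (should be 0)
  u_3 · u_2 = 0 (should be 0)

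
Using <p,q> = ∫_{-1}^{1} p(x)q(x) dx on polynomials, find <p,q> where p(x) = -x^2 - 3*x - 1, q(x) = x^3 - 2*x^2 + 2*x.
<p,q> = -46/15

Expand the product: p(x)·q(x) = -x^5 - x^4 + 3*x^3 - 4*x^2 - 2*x.
∫_{-1}^{1} of each monomial x^k gives [2/(k+1) if k even, 0 if k odd]. Integrating term-by-term (or equivalently evaluating the antiderivative F(x) = -x^6/6 - x^5/5 + 3*x^4/4 - 4*x^3/3 - x^2 at the endpoints):
  F(1) − F(−1) = -39/20 − (67/60) = -46/15.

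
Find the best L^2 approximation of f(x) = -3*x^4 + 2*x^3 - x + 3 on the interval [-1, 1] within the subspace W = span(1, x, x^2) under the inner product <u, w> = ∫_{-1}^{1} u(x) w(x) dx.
g(x) = -18*x^2/7 + x/5 + 114/35

The best approximation g ∈ W is the orthogonal projection of f onto W. Writing g = a_0 + a_1 x + a_2 x^2, the coefficients solve the normal equations G · a = b where
  G_{ij} = <φ_i, φ_j> and b_i = <f, φ_i>, with φ_0 = 1, φ_1 = x, φ_2 = x^2.
G =
  [2, 0, 2/3]
  [0, 2/3, 0]
  [2/3, 0, 2/5],
b = (24/5, 2/15, 8/7).
Solving gives a_0 = 114/35, a_1 = 1/5, a_2 = -18/7, so
  g(x) = -18*x^2/7 + x/5 + 114/35.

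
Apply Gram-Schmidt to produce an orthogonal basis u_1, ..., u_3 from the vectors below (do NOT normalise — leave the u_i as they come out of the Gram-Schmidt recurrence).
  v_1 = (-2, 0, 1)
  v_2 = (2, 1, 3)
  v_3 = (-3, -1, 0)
Orthogonal basis:
  u_1 = (-2, 0, 1)
  u_2 = (8/5, 1, 16/5)
  u_3 = (5/69, -40/69, 10/69)

Apply the Gram-Schmidt recurrence
  u_1 = v_1
  u_i = v_i − Σ_{j<i} ((v_i · u_j) / (u_j · u_j)) · u_j.

Step by step this gives:
  u_1 = (-2, 0, 1)
  u_2 = (8/5, 1, 16/5)
  u_3 = (5/69, -40/69, 10/69)

Orthogonality check:
  u_2 · u_1 = 0 (should be 0)
  u_3 · u_1 = 0 (should be 0)
  u_3 · u_2 = 0 (should be 0)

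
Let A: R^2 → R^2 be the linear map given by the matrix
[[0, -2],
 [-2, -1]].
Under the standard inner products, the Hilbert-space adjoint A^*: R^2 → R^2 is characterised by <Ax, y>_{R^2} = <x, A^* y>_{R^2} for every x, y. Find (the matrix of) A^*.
A^* = A^T =
[[0, -2],
 [-2, -1]]

For real matrices with standard dot products, the defining identity <Ax, y> = <x, A^* y> gives (Ax)^T y = x^T (A^*) y, i.e. x^T A^T y = x^T (A^*) y. Since this holds for all x, y, we must have A^* = A^T. Therefore
A^* =
[[0, -2],
 [-2, -1]].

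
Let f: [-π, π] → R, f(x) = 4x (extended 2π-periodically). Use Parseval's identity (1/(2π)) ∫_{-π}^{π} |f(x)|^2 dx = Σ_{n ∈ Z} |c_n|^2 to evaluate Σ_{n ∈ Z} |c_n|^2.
Σ |c_n|^2 = 16π^2/3

Expand and integrate term by term over [-π, π]:
  ∫ (4x)^2 dx = 16·(2π^3/3); ∫ 2·4·(0)·x dx = 0 (odd integrand); ∫ 0^2 dx = 0·2π.
So (1/(2π)) ∫_{-π}^{π} (4x)^2 dx = 16π^2/3 + 0 = 16π^2/3.
Parseval ⇒ Σ |c_n|^2 = 16π^2/3.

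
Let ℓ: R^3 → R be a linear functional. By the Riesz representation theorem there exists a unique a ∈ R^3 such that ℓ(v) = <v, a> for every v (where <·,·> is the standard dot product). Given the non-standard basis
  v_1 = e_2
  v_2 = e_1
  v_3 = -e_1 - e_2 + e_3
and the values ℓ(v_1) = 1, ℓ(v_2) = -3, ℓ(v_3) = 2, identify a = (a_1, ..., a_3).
a = (-3, 1, 0)

Write a = (a_1, ..., a_3) in the standard basis. For each basis vector v_i, ℓ(v_i) = <v_i, a> is a linear equation in the a_j's. Collect the n equations into a matrix system V a = ℓ, where row i of V is v_i (expressed in the standard basis). Since V is invertible (lower-triangular with 1s on the diagonal, up to permutation), solve by back-substitution:
  V =
[[0, 1, 0],
 [1, 0, 0],
 [-1, -1, 1]]
  V a = (1, -3, 2)
Solving gives a = (-3, 1, 0).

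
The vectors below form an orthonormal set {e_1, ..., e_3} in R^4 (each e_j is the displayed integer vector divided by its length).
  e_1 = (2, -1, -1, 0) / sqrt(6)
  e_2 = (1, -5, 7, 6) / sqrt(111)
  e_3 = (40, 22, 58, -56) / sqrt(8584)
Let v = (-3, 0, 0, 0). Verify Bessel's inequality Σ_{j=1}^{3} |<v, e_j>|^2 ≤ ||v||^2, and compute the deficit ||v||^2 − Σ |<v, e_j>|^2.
Σ |<v, e_j>|^2 = 225/29; ||v||^2 = 9; deficit = 36/29

Write each e_j = u_j / sqrt(<u_j, u_j>) where u_j is the displayed integer vector. Then <v, e_j> = <v, u_j> / sqrt(<u_j, u_j>), so |<v, e_j>|^2 = <v, u_j>^2 / <u_j, u_j>.
Coefficients: <v, e_1> = -6/sqrt(6), <v, e_2> = -3/sqrt(111), <v, e_3> = -120/sqrt(8584).
Square and sum: Σ |<v, e_j>|^2 = 225/29.
Compute ||v||^2 = v·v = 9.
Deficit = 9 − 225/29 = 36/29 ≥ 0, confirming Bessel's inequality. (The deficit equals ||v − Σ <v,e_j> e_j||^2, the squared distance from v to span{e_j}.)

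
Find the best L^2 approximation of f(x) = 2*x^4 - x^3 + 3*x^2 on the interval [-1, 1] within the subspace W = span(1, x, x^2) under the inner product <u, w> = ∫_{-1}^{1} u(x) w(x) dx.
g(x) = 33*x^2/7 - 3*x/5 - 6/35

The best approximation g ∈ W is the orthogonal projection of f onto W. Writing g = a_0 + a_1 x + a_2 x^2, the coefficients solve the normal equations G · a = b where
  G_{ij} = <φ_i, φ_j> and b_i = <f, φ_i>, with φ_0 = 1, φ_1 = x, φ_2 = x^2.
G =
  [2, 0, 2/3]
  [0, 2/3, 0]
  [2/3, 0, 2/5],
b = (14/5, -2/5, 62/35).
Solving gives a_0 = -6/35, a_1 = -3/5, a_2 = 33/7, so
  g(x) = 33*x^2/7 - 3*x/5 - 6/35.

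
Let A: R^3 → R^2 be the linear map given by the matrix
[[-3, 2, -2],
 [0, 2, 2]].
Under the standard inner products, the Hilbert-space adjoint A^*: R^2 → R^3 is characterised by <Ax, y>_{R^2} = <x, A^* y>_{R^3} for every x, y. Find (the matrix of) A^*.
A^* = A^T =
[[-3, 0],
 [2, 2],
 [-2, 2]]

For real matrices with standard dot products, the defining identity <Ax, y> = <x, A^* y> gives (Ax)^T y = x^T (A^*) y, i.e. x^T A^T y = x^T (A^*) y. Since this holds for all x, y, we must have A^* = A^T. Therefore
A^* =
[[-3, 0],
 [2, 2],
 [-2, 2]].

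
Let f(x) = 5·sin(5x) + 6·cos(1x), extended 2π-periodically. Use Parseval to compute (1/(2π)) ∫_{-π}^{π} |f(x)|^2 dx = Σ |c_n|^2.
Σ |c_n|^2 = 61/2

Expand |f|^2 and use orthogonality of {sin(nx), cos(mx)} on [-π, π]:
  ∫_{-π}^{π} sin(nx)^2 dx = π, ∫ cos(mx)^2 dx = π, and cross terms integrate to 0.
So ∫_{-π}^{π} f(x)^2 dx = 5^2 · π + 6^2 · π = (25 + 36)π.
Divide by 2π: (25 + 36)/2 = 61/2.
By Parseval, this equals Σ |c_n|^2.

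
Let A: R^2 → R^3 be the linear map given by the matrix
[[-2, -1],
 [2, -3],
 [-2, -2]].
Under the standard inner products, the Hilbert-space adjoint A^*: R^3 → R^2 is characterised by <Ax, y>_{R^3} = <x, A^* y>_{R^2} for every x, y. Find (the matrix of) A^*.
A^* = A^T =
[[-2, 2, -2],
 [-1, -3, -2]]

For real matrices with standard dot products, the defining identity <Ax, y> = <x, A^* y> gives (Ax)^T y = x^T (A^*) y, i.e. x^T A^T y = x^T (A^*) y. Since this holds for all x, y, we must have A^* = A^T. Therefore
A^* =
[[-2, 2, -2],
 [-1, -3, -2]].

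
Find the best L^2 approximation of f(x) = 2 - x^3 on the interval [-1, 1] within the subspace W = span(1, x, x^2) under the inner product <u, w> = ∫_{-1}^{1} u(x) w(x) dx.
g(x) = 2 - 3*x/5

The best approximation g ∈ W is the orthogonal projection of f onto W. Writing g = a_0 + a_1 x + a_2 x^2, the coefficients solve the normal equations G · a = b where
  G_{ij} = <φ_i, φ_j> and b_i = <f, φ_i>, with φ_0 = 1, φ_1 = x, φ_2 = x^2.
G =
  [2, 0, 2/3]
  [0, 2/3, 0]
  [2/3, 0, 2/5],
b = (4, -2/5, 4/3).
Solving gives a_0 = 2, a_1 = -3/5, a_2 = 0, so
  g(x) = 2 - 3*x/5.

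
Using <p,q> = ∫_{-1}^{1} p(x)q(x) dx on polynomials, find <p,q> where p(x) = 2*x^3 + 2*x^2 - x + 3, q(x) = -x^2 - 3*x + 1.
<p,q> = 62/15

Expand the product: p(x)·q(x) = -2*x^5 - 8*x^4 - 3*x^3 + 2*x^2 - 10*x + 3.
∫_{-1}^{1} of each monomial x^k gives [2/(k+1) if k even, 0 if k odd]. Integrating term-by-term (or equivalently evaluating the antiderivative F(x) = -x^6/3 - 8*x^5/5 - 3*x^4/4 + 2*x^3/3 - 5*x^2 + 3*x at the endpoints):
  F(1) − F(−1) = -241/60 − (-163/20) = 62/15.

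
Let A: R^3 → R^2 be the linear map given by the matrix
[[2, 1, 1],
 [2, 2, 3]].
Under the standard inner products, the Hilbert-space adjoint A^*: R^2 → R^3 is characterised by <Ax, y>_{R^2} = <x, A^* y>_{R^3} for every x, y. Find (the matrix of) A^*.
A^* = A^T =
[[2, 2],
 [1, 2],
 [1, 3]]

For real matrices with standard dot products, the defining identity <Ax, y> = <x, A^* y> gives (Ax)^T y = x^T (A^*) y, i.e. x^T A^T y = x^T (A^*) y. Since this holds for all x, y, we must have A^* = A^T. Therefore
A^* =
[[2, 2],
 [1, 2],
 [1, 3]].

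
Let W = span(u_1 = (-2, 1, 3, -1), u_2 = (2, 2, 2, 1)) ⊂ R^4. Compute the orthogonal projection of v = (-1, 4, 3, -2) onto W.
proj_W(v) = (-92/93, 389/186, 257/62, -46/93)

Set up U = [u_1 | ... | u_2] ∈ R^(4×2). The projector onto W = col(U) is P = U (U^T U)^(-1) U^T.
Compute U^T U =
  [15, 3]
  [3, 13],
and U^T v = (17, 10).
Solve U^T U · c = U^T v for the coefficients: c = (191/186, 33/62). The projection is proj_W(v) = U c.
Check: (v - proj_W(v)) · u_1 = 0  (should be 0).
Check: (v - proj_W(v)) · u_2 = 0  (should be 0).
Result: proj_W(v) = (-92/93, 389/186, 257/62, -46/93).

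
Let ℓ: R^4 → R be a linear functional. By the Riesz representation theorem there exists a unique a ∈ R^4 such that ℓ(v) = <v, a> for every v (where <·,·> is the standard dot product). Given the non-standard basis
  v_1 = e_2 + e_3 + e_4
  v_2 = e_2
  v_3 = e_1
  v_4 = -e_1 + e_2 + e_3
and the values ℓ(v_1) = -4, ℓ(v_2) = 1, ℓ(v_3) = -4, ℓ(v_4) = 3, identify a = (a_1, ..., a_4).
a = (-4, 1, -2, -3)

Write a = (a_1, ..., a_4) in the standard basis. For each basis vector v_i, ℓ(v_i) = <v_i, a> is a linear equation in the a_j's. Collect the n equations into a matrix system V a = ℓ, where row i of V is v_i (expressed in the standard basis). Since V is invertible (lower-triangular with 1s on the diagonal, up to permutation), solve by back-substitution:
  V =
[[0, 1, 1, 1],
 [0, 1, 0, 0],
 [1, 0, 0, 0],
 [-1, 1, 1, 0]]
  V a = (-4, 1, -4, 3)
Solving gives a = (-4, 1, -2, -3).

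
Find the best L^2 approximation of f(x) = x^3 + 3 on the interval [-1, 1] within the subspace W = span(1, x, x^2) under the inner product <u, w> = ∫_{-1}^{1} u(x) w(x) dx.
g(x) = 3*x/5 + 3

The best approximation g ∈ W is the orthogonal projection of f onto W. Writing g = a_0 + a_1 x + a_2 x^2, the coefficients solve the normal equations G · a = b where
  G_{ij} = <φ_i, φ_j> and b_i = <f, φ_i>, with φ_0 = 1, φ_1 = x, φ_2 = x^2.
G =
  [2, 0, 2/3]
  [0, 2/3, 0]
  [2/3, 0, 2/5],
b = (6, 2/5, 2).
Solving gives a_0 = 3, a_1 = 3/5, a_2 = 0, so
  g(x) = 3*x/5 + 3.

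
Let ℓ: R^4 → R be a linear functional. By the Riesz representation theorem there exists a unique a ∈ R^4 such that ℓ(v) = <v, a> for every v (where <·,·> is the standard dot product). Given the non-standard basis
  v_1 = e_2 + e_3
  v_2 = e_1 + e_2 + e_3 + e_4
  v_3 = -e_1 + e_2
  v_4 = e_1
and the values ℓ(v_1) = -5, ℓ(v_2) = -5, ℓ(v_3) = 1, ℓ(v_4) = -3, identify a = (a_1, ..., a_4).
a = (-3, -2, -3, 3)

Write a = (a_1, ..., a_4) in the standard basis. For each basis vector v_i, ℓ(v_i) = <v_i, a> is a linear equation in the a_j's. Collect the n equations into a matrix system V a = ℓ, where row i of V is v_i (expressed in the standard basis). Since V is invertible (lower-triangular with 1s on the diagonal, up to permutation), solve by back-substitution:
  V =
[[0, 1, 1, 0],
 [1, 1, 1, 1],
 [-1, 1, 0, 0],
 [1, 0, 0, 0]]
  V a = (-5, -5, 1, -3)
Solving gives a = (-3, -2, -3, 3).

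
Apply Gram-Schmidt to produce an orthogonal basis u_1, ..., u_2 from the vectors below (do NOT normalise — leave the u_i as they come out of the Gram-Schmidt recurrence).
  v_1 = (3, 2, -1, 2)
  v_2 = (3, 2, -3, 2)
Orthogonal basis:
  u_1 = (3, 2, -1, 2)
  u_2 = (-1/3, -2/9, -17/9, -2/9)

Apply the Gram-Schmidt recurrence
  u_1 = v_1
  u_i = v_i − Σ_{j<i} ((v_i · u_j) / (u_j · u_j)) · u_j.

Step by step this gives:
  u_1 = (3, 2, -1, 2)
  u_2 = (-1/3, -2/9, -17/9, -2/9)

Orthogonality check:
  u_2 · u_1 = 0 (should be 0)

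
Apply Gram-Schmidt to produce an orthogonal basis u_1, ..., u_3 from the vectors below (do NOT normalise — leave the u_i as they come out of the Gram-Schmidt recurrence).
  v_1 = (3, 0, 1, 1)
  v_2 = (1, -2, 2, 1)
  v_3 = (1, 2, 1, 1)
Orthogonal basis:
  u_1 = (3, 0, 1, 1)
  u_2 = (-7/11, -2, 16/11, 5/11)
  u_3 = (-23/37, 44/37, 42/37, 27/37)

Apply the Gram-Schmidt recurrence
  u_1 = v_1
  u_i = v_i − Σ_{j<i} ((v_i · u_j) / (u_j · u_j)) · u_j.

Step by step this gives:
  u_1 = (3, 0, 1, 1)
  u_2 = (-7/11, -2, 16/11, 5/11)
  u_3 = (-23/37, 44/37, 42/37, 27/37)

Orthogonality check:
  u_2 · u_1 = 0 (should be 0)
  u_3 · u_1 = 0 (should be 0)
  u_3 · u_2 = 0 (should be 0)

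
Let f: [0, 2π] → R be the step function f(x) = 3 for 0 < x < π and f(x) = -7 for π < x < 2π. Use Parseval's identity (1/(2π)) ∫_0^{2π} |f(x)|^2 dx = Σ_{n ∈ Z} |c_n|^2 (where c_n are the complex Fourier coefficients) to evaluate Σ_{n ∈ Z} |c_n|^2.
Σ |c_n|^2 = 29

Parseval equates the L^2 energy of f (normalised by 1/(2π)) with the ℓ^2 sum of its Fourier coefficients: (1/(2π)) ∫_0^{2π} |f|^2 = Σ |c_n|^2.
Compute the left side: (1/(2π)) [∫_0^π 3^2 dx + ∫_π^{2π} (-7)^2 dx] = (1/(2π)) · (9π + 49π) = (9 + 49)/2 = 29.
So Σ_{n ∈ Z} |c_n|^2 = 29.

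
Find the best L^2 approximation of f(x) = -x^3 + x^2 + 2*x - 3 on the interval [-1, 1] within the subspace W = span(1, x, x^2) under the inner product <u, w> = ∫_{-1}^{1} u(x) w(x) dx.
g(x) = x^2 + 7*x/5 - 3

The best approximation g ∈ W is the orthogonal projection of f onto W. Writing g = a_0 + a_1 x + a_2 x^2, the coefficients solve the normal equations G · a = b where
  G_{ij} = <φ_i, φ_j> and b_i = <f, φ_i>, with φ_0 = 1, φ_1 = x, φ_2 = x^2.
G =
  [2, 0, 2/3]
  [0, 2/3, 0]
  [2/3, 0, 2/5],
b = (-16/3, 14/15, -8/5).
Solving gives a_0 = -3, a_1 = 7/5, a_2 = 1, so
  g(x) = x^2 + 7*x/5 - 3.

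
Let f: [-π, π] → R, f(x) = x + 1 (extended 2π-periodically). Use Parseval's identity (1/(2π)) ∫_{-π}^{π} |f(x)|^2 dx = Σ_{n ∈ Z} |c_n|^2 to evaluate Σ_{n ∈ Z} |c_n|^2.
Σ |c_n|^2 = π^2/3 + 1

Expand and integrate term by term over [-π, π]:
  ∫ (x)^2 dx = 1·(2π^3/3); ∫ 2·1·(1)·x dx = 0 (odd integrand); ∫ 1^2 dx = 1·2π.
So (1/(2π)) ∫_{-π}^{π} (x + 1)^2 dx = 1π^2/3 + 1 = π^2/3 + 1.
Parseval ⇒ Σ |c_n|^2 = π^2/3 + 1.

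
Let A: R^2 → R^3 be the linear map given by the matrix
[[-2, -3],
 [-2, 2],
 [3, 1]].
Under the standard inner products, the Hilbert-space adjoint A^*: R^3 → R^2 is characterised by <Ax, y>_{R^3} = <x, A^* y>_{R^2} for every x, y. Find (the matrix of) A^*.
A^* = A^T =
[[-2, -2, 3],
 [-3, 2, 1]]

For real matrices with standard dot products, the defining identity <Ax, y> = <x, A^* y> gives (Ax)^T y = x^T (A^*) y, i.e. x^T A^T y = x^T (A^*) y. Since this holds for all x, y, we must have A^* = A^T. Therefore
A^* =
[[-2, -2, 3],
 [-3, 2, 1]].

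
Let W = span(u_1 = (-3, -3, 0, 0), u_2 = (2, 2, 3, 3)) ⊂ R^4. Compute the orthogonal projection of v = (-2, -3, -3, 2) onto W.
proj_W(v) = (-5/2, -5/2, -1/2, -1/2)

Set up U = [u_1 | ... | u_2] ∈ R^(4×2). The projector onto W = col(U) is P = U (U^T U)^(-1) U^T.
Compute U^T U =
  [18, -12]
  [-12, 26],
and U^T v = (15, -13).
Solve U^T U · c = U^T v for the coefficients: c = (13/18, -1/6). The projection is proj_W(v) = U c.
Check: (v - proj_W(v)) · u_1 = 0  (should be 0).
Check: (v - proj_W(v)) · u_2 = 0  (should be 0).
Result: proj_W(v) = (-5/2, -5/2, -1/2, -1/2).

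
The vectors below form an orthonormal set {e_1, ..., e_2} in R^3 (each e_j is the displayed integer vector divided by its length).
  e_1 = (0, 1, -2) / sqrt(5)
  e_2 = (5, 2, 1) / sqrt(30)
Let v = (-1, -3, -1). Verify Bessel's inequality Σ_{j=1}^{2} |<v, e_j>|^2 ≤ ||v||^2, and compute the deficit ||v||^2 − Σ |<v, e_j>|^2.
Σ |<v, e_j>|^2 = 5; ||v||^2 = 11; deficit = 6

Write each e_j = u_j / sqrt(<u_j, u_j>) where u_j is the displayed integer vector. Then <v, e_j> = <v, u_j> / sqrt(<u_j, u_j>), so |<v, e_j>|^2 = <v, u_j>^2 / <u_j, u_j>.
Coefficients: <v, e_1> = -1/sqrt(5), <v, e_2> = -12/sqrt(30).
Square and sum: Σ |<v, e_j>|^2 = 5.
Compute ||v||^2 = v·v = 11.
Deficit = 11 − 5 = 6 ≥ 0, confirming Bessel's inequality. (The deficit equals ||v − Σ <v,e_j> e_j||^2, the squared distance from v to span{e_j}.)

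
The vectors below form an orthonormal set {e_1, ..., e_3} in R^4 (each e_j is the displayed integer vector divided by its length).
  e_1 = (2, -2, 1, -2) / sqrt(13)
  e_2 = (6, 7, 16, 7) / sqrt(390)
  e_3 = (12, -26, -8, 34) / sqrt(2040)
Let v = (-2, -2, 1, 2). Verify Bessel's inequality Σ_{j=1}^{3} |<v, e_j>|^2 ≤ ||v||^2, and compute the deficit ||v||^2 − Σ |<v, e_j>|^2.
Σ |<v, e_j>|^2 = 77/17; ||v||^2 = 13; deficit = 144/17

Write each e_j = u_j / sqrt(<u_j, u_j>) where u_j is the displayed integer vector. Then <v, e_j> = <v, u_j> / sqrt(<u_j, u_j>), so |<v, e_j>|^2 = <v, u_j>^2 / <u_j, u_j>.
Coefficients: <v, e_1> = -3/sqrt(13), <v, e_2> = 4/sqrt(390), <v, e_3> = 88/sqrt(2040).
Square and sum: Σ |<v, e_j>|^2 = 77/17.
Compute ||v||^2 = v·v = 13.
Deficit = 13 − 77/17 = 144/17 ≥ 0, confirming Bessel's inequality. (The deficit equals ||v − Σ <v,e_j> e_j||^2, the squared distance from v to span{e_j}.)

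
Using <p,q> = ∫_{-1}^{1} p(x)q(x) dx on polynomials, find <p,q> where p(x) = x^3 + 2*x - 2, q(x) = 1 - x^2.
<p,q> = -8/3

Expand the product: p(x)·q(x) = -x^5 - x^3 + 2*x^2 + 2*x - 2.
∫_{-1}^{1} of each monomial x^k gives [2/(k+1) if k even, 0 if k odd]. Integrating term-by-term (or equivalently evaluating the antiderivative F(x) = -x^6/6 - x^4/4 + 2*x^3/3 + x^2 - 2*x at the endpoints):
  F(1) − F(−1) = -3/4 − (23/12) = -8/3.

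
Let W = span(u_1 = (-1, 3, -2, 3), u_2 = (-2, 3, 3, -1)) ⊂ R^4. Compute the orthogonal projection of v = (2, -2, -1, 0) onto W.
proj_W(v) = (98/75, -57/25, -91/75, -7/75)

Set up U = [u_1 | ... | u_2] ∈ R^(4×2). The projector onto W = col(U) is P = U (U^T U)^(-1) U^T.
Compute U^T U =
  [23, 2]
  [2, 23],
and U^T v = (-6, -13).
Solve U^T U · c = U^T v for the coefficients: c = (-16/75, -41/75). The projection is proj_W(v) = U c.
Check: (v - proj_W(v)) · u_1 = 0  (should be 0).
Check: (v - proj_W(v)) · u_2 = 0  (should be 0).
Result: proj_W(v) = (98/75, -57/25, -91/75, -7/75).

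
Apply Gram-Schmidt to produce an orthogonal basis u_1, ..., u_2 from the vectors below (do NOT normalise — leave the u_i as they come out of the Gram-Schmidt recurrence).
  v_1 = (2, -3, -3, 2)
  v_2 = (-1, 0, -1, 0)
Orthogonal basis:
  u_1 = (2, -3, -3, 2)
  u_2 = (-14/13, 3/26, -23/26, -1/13)

Apply the Gram-Schmidt recurrence
  u_1 = v_1
  u_i = v_i − Σ_{j<i} ((v_i · u_j) / (u_j · u_j)) · u_j.

Step by step this gives:
  u_1 = (2, -3, -3, 2)
  u_2 = (-14/13, 3/26, -23/26, -1/13)

Orthogonality check:
  u_2 · u_1 = 0 (should be 0)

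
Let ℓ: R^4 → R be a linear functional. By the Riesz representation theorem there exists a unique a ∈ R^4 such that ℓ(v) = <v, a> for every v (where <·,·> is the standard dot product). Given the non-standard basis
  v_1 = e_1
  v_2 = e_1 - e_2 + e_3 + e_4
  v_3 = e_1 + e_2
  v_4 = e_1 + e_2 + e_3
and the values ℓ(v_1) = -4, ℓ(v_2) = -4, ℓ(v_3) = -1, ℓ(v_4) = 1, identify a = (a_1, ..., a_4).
a = (-4, 3, 2, 1)

Write a = (a_1, ..., a_4) in the standard basis. For each basis vector v_i, ℓ(v_i) = <v_i, a> is a linear equation in the a_j's. Collect the n equations into a matrix system V a = ℓ, where row i of V is v_i (expressed in the standard basis). Since V is invertible (lower-triangular with 1s on the diagonal, up to permutation), solve by back-substitution:
  V =
[[1, 0, 0, 0],
 [1, -1, 1, 1],
 [1, 1, 0, 0],
 [1, 1, 1, 0]]
  V a = (-4, -4, -1, 1)
Solving gives a = (-4, 3, 2, 1).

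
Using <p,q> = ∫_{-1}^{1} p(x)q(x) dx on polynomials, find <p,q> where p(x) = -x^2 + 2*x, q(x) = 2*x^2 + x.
<p,q> = 8/15

Expand the product: p(x)·q(x) = -2*x^4 + 3*x^3 + 2*x^2.
∫_{-1}^{1} of each monomial x^k gives [2/(k+1) if k even, 0 if k odd]. Integrating term-by-term (or equivalently evaluating the antiderivative F(x) = -2*x^5/5 + 3*x^4/4 + 2*x^3/3 at the endpoints):
  F(1) − F(−1) = 61/60 − (29/60) = 8/15.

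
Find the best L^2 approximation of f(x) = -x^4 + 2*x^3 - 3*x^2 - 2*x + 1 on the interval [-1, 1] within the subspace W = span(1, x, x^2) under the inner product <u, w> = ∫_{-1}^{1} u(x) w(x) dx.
g(x) = -27*x^2/7 - 4*x/5 + 38/35

The best approximation g ∈ W is the orthogonal projection of f onto W. Writing g = a_0 + a_1 x + a_2 x^2, the coefficients solve the normal equations G · a = b where
  G_{ij} = <φ_i, φ_j> and b_i = <f, φ_i>, with φ_0 = 1, φ_1 = x, φ_2 = x^2.
G =
  [2, 0, 2/3]
  [0, 2/3, 0]
  [2/3, 0, 2/5],
b = (-2/5, -8/15, -86/105).
Solving gives a_0 = 38/35, a_1 = -4/5, a_2 = -27/7, so
  g(x) = -27*x^2/7 - 4*x/5 + 38/35.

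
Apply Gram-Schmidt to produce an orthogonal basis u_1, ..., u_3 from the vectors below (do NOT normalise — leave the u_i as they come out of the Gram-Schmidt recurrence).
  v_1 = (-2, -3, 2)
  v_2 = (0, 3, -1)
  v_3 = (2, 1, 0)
Orthogonal basis:
  u_1 = (-2, -3, 2)
  u_2 = (-22/17, 18/17, 5/17)
  u_3 = (24/49, 16/49, 48/49)

Apply the Gram-Schmidt recurrence
  u_1 = v_1
  u_i = v_i − Σ_{j<i} ((v_i · u_j) / (u_j · u_j)) · u_j.

Step by step this gives:
  u_1 = (-2, -3, 2)
  u_2 = (-22/17, 18/17, 5/17)
  u_3 = (24/49, 16/49, 48/49)

Orthogonality check:
  u_2 · u_1 = 0 (should be 0)
  u_3 · u_1 = 0 (should be 0)
  u_3 · u_2 = 0 (should be 0)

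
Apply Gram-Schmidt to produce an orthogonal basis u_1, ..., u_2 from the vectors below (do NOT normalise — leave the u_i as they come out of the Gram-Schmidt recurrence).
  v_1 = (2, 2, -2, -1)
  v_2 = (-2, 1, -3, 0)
Orthogonal basis:
  u_1 = (2, 2, -2, -1)
  u_2 = (-34/13, 5/13, -31/13, 4/13)

Apply the Gram-Schmidt recurrence
  u_1 = v_1
  u_i = v_i − Σ_{j<i} ((v_i · u_j) / (u_j · u_j)) · u_j.

Step by step this gives:
  u_1 = (2, 2, -2, -1)
  u_2 = (-34/13, 5/13, -31/13, 4/13)

Orthogonality check:
  u_2 · u_1 = 0 (should be 0)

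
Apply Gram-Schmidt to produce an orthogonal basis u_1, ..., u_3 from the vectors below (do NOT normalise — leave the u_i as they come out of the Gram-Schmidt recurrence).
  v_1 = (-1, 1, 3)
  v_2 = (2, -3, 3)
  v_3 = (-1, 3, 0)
Orthogonal basis:
  u_1 = (-1, 1, 3)
  u_2 = (26/11, -37/11, 21/11)
  u_3 = (90/113, 135/226, 15/226)

Apply the Gram-Schmidt recurrence
  u_1 = v_1
  u_i = v_i − Σ_{j<i} ((v_i · u_j) / (u_j · u_j)) · u_j.

Step by step this gives:
  u_1 = (-1, 1, 3)
  u_2 = (26/11, -37/11, 21/11)
  u_3 = (90/113, 135/226, 15/226)

Orthogonality check:
  u_2 · u_1 = 0 (should be 0)
  u_3 · u_1 = 0 (should be 0)
  u_3 · u_2 = 0 (should be 0)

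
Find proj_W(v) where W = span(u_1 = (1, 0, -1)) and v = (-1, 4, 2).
proj_W(v) = (-3/2, 0, 3/2)

Set up U = [u_1 | ... | u_1] ∈ R^(3×1). The projector onto W = col(U) is P = U (U^T U)^(-1) U^T.
Compute U^T U =
  [2],
and U^T v = (-3).
Solve U^T U · c = U^T v for the coefficients: c = (-3/2). The projection is proj_W(v) = U c.
Check: (v - proj_W(v)) · u_1 = 0  (should be 0).
Result: proj_W(v) = (-3/2, 0, 3/2).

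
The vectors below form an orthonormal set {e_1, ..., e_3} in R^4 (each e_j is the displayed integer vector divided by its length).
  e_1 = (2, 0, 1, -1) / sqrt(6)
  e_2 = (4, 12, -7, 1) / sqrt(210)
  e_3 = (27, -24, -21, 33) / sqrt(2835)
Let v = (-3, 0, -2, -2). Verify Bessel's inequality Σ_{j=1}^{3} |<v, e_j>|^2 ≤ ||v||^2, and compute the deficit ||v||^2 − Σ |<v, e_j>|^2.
Σ |<v, e_j>|^2 = 89/9; ||v||^2 = 17; deficit = 64/9

Write each e_j = u_j / sqrt(<u_j, u_j>) where u_j is the displayed integer vector. Then <v, e_j> = <v, u_j> / sqrt(<u_j, u_j>), so |<v, e_j>|^2 = <v, u_j>^2 / <u_j, u_j>.
Coefficients: <v, e_1> = -6/sqrt(6), <v, e_2> = 0/sqrt(210), <v, e_3> = -105/sqrt(2835).
Square and sum: Σ |<v, e_j>|^2 = 89/9.
Compute ||v||^2 = v·v = 17.
Deficit = 17 − 89/9 = 64/9 ≥ 0, confirming Bessel's inequality. (The deficit equals ||v − Σ <v,e_j> e_j||^2, the squared distance from v to span{e_j}.)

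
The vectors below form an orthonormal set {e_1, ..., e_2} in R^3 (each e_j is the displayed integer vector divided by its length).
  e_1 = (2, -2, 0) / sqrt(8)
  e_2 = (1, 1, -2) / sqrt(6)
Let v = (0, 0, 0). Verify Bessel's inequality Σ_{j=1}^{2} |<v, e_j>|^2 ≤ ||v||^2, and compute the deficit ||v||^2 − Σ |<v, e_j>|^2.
Σ |<v, e_j>|^2 = 0; ||v||^2 = 0; deficit = 0

Write each e_j = u_j / sqrt(<u_j, u_j>) where u_j is the displayed integer vector. Then <v, e_j> = <v, u_j> / sqrt(<u_j, u_j>), so |<v, e_j>|^2 = <v, u_j>^2 / <u_j, u_j>.
Coefficients: <v, e_1> = 0/sqrt(8), <v, e_2> = 0/sqrt(6).
Square and sum: Σ |<v, e_j>|^2 = 0.
Compute ||v||^2 = v·v = 0.
Deficit = 0 − 0 = 0 ≥ 0, confirming Bessel's inequality. (The deficit equals ||v − Σ <v,e_j> e_j||^2, the squared distance from v to span{e_j}.)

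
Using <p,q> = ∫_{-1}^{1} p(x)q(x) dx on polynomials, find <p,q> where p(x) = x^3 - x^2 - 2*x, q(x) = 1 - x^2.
<p,q> = -4/15

Expand the product: p(x)·q(x) = -x^5 + x^4 + 3*x^3 - x^2 - 2*x.
∫_{-1}^{1} of each monomial x^k gives [2/(k+1) if k even, 0 if k odd]. Integrating term-by-term (or equivalently evaluating the antiderivative F(x) = -x^6/6 + x^5/5 + 3*x^4/4 - x^3/3 - x^2 at the endpoints):
  F(1) − F(−1) = -11/20 − (-17/60) = -4/15.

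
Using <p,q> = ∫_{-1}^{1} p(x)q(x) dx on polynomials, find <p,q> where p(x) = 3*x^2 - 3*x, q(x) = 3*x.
<p,q> = -6

Expand the product: p(x)·q(x) = 9*x^3 - 9*x^2.
∫_{-1}^{1} of each monomial x^k gives [2/(k+1) if k even, 0 if k odd]. Integrating term-by-term (or equivalently evaluating the antiderivative F(x) = 9*x^4/4 - 3*x^3 at the endpoints):
  F(1) − F(−1) = -3/4 − (21/4) = -6.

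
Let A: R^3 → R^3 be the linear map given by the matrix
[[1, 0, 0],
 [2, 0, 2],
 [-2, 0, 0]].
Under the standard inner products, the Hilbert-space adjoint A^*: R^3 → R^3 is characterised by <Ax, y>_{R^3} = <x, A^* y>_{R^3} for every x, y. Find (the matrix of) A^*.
A^* = A^T =
[[1, 2, -2],
 [0, 0, 0],
 [0, 2, 0]]

For real matrices with standard dot products, the defining identity <Ax, y> = <x, A^* y> gives (Ax)^T y = x^T (A^*) y, i.e. x^T A^T y = x^T (A^*) y. Since this holds for all x, y, we must have A^* = A^T. Therefore
A^* =
[[1, 2, -2],
 [0, 0, 0],
 [0, 2, 0]].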